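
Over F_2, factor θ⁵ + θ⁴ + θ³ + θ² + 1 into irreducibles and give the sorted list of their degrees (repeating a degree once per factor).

Write g(θ) = θ⁵ + θ⁴ + θ³ + θ² + 1.
Roots in F_2: g(0) = 1; g(1) = 1.
Complete factorization: g(θ) = (θ⁵ + θ⁴ + θ³ + θ² + 1).
Factor degrees with multiplicity: 5 = 5.

5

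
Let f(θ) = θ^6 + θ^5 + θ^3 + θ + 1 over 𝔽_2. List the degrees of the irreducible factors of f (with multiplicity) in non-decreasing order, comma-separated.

2, 2, 2

Roots in 𝔽_2: f(0) = 1; f(1) = 1.
Complete factorization: f(θ) = (θ^2 + θ + 1)^3.
Factor degrees with multiplicity: 2 + 2 + 2 = 6.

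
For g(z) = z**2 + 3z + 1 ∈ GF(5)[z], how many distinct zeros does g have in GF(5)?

1

Evaluate at each of the 5 elements of GF(5):
g(0) = 1; g(1) = 0 → root; g(2) = 1; g(3) = 4; g(4) = 4.
Roots: {1}.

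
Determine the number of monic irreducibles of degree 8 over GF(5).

48750

Gauss's count: N_{5}(8) = (1/8) Σ_{d|8} μ(8/d)·5^d.
Divisors of 8: 1, 2, 4, 8; μ(8/d) for each: 0, 0, -1, 1.
Σ = − 5^4 + 5^8 = 390000.
N = 390000/8 = 48750.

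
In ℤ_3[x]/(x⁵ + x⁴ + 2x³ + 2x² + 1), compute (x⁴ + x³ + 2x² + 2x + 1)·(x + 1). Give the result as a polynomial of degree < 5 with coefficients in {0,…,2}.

x^4 + x^3 + 2x^2

Multiply in ℤ_3[x]: (x⁴ + x³ + 2x² + 2x + 1)·(x + 1) = x⁵ + 2x⁴ + x² + 1.
Reduce using x⁵ ≡ 2x⁴ + x³ + x² + 2 (mod x⁵ + x⁴ + 2x³ + 2x² + 1).
Reduced: x⁴ + x³ + 2x².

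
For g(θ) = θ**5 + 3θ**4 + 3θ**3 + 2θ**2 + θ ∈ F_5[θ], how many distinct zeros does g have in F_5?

Evaluate at each of the 5 elements of F_5:
g(0) = 0 → root; g(1) = 0 → root; g(2) = 4; g(3) = 3; g(4) = 0 → root.
Roots: {0, 1, 4}.

3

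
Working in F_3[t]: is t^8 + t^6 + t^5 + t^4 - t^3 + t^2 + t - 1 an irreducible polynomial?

Yes

Write P(t) = t^8 + t^6 + t^5 + t^4 - t^3 + t^2 + t - 1.
Check for roots in F_3: P(0) = 2; P(1) = 1; P(2) = 2.
No roots, so no linear factors.
Monic irreducibles of degree 2 over GF(3): t^2 + 1, t^2 + t - 1, t^2 - t - 1.
None of them divide P (all give nonzero remainder).
Degree-3 irreducible divisors: test the 8 monic irreducibles of degree 3 over GF(3).
None of them divide P (all give nonzero remainder).
Degree-4 irreducible divisors: test the 18 monic irreducibles of degree 4 over GF(3).
None of them divide P (all give nonzero remainder).
No irreducible factor of degree ≤ 4 exists, so P is irreducible over GF(3).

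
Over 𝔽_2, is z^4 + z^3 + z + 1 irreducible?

Write P(z) = z^4 + z^3 + z + 1.
Check for roots in 𝔽_2: P(0) = 1; P(1) = 0 → root.
P(1) = 0, so (z − 1) divides P(z); P is reducible.

No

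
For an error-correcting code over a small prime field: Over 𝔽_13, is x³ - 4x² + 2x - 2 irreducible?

Write f(x) = x³ - 4x² + 2x - 2.
Check each element of 𝔽_13 for a root: f(0)=11, f(1)=10, f(2)=7, f(3)=8, f(4)=6, f(5)=7, f(6)=4, f(7)=3, f(8)=10, f(9)=5, f(10)=7, f(11)=9, f(12)=4.
No roots. A degree-3 polynomial over a field with no linear factor is irreducible.

Yes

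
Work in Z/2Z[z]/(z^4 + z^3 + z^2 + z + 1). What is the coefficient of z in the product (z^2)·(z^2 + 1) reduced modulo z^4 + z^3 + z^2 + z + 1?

Multiply in Z/2Z[z]: (z^2)·(z^2 + 1) = z^4 + z^2.
Reduce using z^4 ≡ z^3 + z^2 + z + 1 (mod z^4 + z^3 + z^2 + z + 1).
Reduced: z^3 + z + 1.

1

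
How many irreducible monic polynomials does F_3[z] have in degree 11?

16104

Gauss's count: N_{3}(11) = (1/11) Σ_{d|11} μ(11/d)·3^d.
Divisors of 11: 1, 11; μ(11/d) for each: -1, 1.
Σ = − 3^1 + 3^11 = 177144.
N = 177144/11 = 16104.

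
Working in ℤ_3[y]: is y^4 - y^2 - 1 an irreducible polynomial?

Yes

Write g(y) = y^4 - y^2 - 1.
Check for roots in ℤ_3: g(0) = 2; g(1) = 2; g(2) = 2.
No roots, so no linear factors.
Monic irreducibles of degree 2 over GF(3): y^2 + 1, y^2 + y - 1, y^2 - y - 1.
None of them divide g (all give nonzero remainder).
No irreducible factor of degree ≤ 2 exists, so g is irreducible over GF(3).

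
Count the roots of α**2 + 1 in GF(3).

0

Write g(α) = α**2 + 1.
Evaluate at each of the 3 elements of GF(3):
g(0) = 1; g(1) = 2; g(2) = 2.
No element is a root.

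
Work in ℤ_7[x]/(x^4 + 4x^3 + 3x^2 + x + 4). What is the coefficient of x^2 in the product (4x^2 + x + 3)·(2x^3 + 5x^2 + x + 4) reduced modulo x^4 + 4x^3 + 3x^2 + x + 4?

Multiply in ℤ_7[x]: (4x^2 + x + 3)·(2x^3 + 5x^2 + x + 4) = x^5 + x^4 + x^3 + 4x^2 + 5.
Reduce using x^4 ≡ 3x^3 + 4x^2 + 6x + 3 (mod x^4 + 4x^3 + 3x^2 + x + 4).
Reduced: 3x^3 + 5x^2 + 6x + 3.

5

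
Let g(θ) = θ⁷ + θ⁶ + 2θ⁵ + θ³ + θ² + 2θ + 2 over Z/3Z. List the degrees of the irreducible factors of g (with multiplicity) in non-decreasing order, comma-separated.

Roots in Z/3Z: g(0) = 2; g(1) = 1; g(2) = 1.
Complete factorization: g(θ) = (θ³ + 2θ² + θ + 1)·(θ⁴ + 2θ³ + 2).
Factor degrees with multiplicity: 3 + 4 = 7.

3, 4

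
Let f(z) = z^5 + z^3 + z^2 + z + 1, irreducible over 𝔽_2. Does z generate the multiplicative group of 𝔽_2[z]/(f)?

|GF(2^5)^×| = 2^5 − 1 = 31. Prime factorization: 31 = 31.
f is primitive ⇔ z has order 31 in GF(2)[z]/(f), i.e. z^(31/q) ≠ 1 for each prime q | 31.
z^(1) mod f = z.
None equal 1, so z has full order 31; f is primitive.

Yes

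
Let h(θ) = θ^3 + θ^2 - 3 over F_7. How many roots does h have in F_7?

Evaluate at each of the 7 elements of F_7:
h(0) = 4; h(1) = 6; h(2) = 2; h(3) = 5; h(4) = 0 → root; h(5) = 0 → root; h(6) = 4.
Roots: {4, 5}.

2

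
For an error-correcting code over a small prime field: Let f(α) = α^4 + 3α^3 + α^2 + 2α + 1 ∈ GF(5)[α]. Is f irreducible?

Check for roots in GF(5): f(0) = 1; f(1) = 3; f(2) = 4; f(3) = 3; f(4) = 3.
No roots, so no linear factors.
Degree-2 irreducible divisors: test the 10 monic irreducibles of degree 2 over GF(5).
None of them divide f (all give nonzero remainder).
No irreducible factor of degree ≤ 2 exists, so f is irreducible over GF(5).

Yes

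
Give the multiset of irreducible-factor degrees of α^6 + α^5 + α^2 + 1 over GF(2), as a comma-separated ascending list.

1, 2, 3

Write f(α) = α^6 + α^5 + α^2 + 1.
Roots in GF(2): f(0) = 1; f(1) = 0 → root.
Linear factors from roots: (α + 1).
Complete factorization: f(α) = (α + 1)·(α^2 + α + 1)·(α^3 + α^2 + 1).
Factor degrees with multiplicity: 1 + 2 + 3 = 6.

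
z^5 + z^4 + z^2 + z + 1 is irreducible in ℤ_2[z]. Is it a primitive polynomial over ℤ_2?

Write f(z) = z^5 + z^4 + z^2 + z + 1.
|GF(2^5)^×| = 2^5 − 1 = 31. Prime factorization: 31 = 31.
f is primitive ⇔ z has order 31 in GF(2)[z]/(f), i.e. z^(31/q) ≠ 1 for each prime q | 31.
z^(1) mod f = z.
None equal 1, so z has full order 31; f is primitive.

Yes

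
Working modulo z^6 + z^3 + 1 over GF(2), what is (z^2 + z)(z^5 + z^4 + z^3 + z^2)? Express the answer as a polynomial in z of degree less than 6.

z^4 + z^3 + z

Multiply in GF(2)[z]: (z^2 + z)·(z^5 + z^4 + z^3 + z^2) = z^7 + z^3.
Reduce using z^6 ≡ z^3 + 1 (mod z^6 + z^3 + 1).
Reduced: z^4 + z^3 + z.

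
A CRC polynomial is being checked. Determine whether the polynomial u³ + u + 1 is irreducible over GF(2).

Write h(u) = u³ + u + 1.
Check for roots in GF(2): h(0) = 1; h(1) = 1.
No roots. A degree-3 polynomial over a field with no linear factor is irreducible.

Yes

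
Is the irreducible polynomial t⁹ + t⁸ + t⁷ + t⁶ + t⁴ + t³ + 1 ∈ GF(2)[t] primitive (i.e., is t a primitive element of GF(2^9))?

Write f(t) = t⁹ + t⁸ + t⁷ + t⁶ + t⁴ + t³ + 1.
|GF(2^9)^×| = 2^9 − 1 = 511. Prime factorization: 511 = 7·73.
f is primitive ⇔ t has order 511 in GF(2)[t]/(f), i.e. t^(511/q) ≠ 1 for each prime q | 511.
t^(73) mod f = t⁸ + t⁷ + t⁶ + t³ + t + 1.
t^(7) mod f = t⁷.
None equal 1, so t has full order 511; f is primitive.

Yes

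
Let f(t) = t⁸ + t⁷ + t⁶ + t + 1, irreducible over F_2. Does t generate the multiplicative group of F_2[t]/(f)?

|GF(2^8)^×| = 2^8 − 1 = 255. Prime factorization: 255 = 3·5·17.
f is primitive ⇔ t has order 255 in GF(2)[t]/(f), i.e. t^(255/q) ≠ 1 for each prime q | 255.
t^(85) mod f = t⁷ + t⁵ + t³ + t².
t^(51) mod f = t⁷ + t⁴ + t + 1.
t^(15) mod f = t⁷ + t⁶ + t⁵ + t³ + t² + t.
None equal 1, so t has full order 255; f is primitive.

Yes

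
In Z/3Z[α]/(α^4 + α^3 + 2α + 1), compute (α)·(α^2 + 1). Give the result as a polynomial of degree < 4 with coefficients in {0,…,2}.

α^3 + α

Multiply in Z/3Z[α]: (α)·(α^2 + 1) = α^3 + α.
Reduced: α^3 + α.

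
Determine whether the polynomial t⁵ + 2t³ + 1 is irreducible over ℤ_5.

Yes

Write g(t) = t⁵ + 2t³ + 1.
Check for roots in ℤ_5: g(0) = 1; g(1) = 4; g(2) = 4; g(3) = 3; g(4) = 3.
No roots, so no linear factors.
Degree-2 irreducible divisors: test the 10 monic irreducibles of degree 2 over GF(5).
None of them divide g (all give nonzero remainder).
No irreducible factor of degree ≤ 2 exists, so g is irreducible over GF(5).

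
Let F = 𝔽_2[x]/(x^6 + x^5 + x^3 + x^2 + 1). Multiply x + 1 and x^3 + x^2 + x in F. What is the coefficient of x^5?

Multiply in 𝔽_2[x]: (x + 1)·(x^3 + x^2 + x) = x^4 + x.
Reduced: x^4 + x.

0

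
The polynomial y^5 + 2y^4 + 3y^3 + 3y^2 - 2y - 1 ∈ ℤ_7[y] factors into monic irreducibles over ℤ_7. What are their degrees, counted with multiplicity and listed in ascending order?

Write f(y) = y^5 + 2y^4 + 3y^3 + 3y^2 - 2y - 1.
Complete factorization: f(y) = (y^2 + y - 1)·(y^3 + y^2 + 3y + 1).
Factor degrees with multiplicity: 2 + 3 = 5.

2, 3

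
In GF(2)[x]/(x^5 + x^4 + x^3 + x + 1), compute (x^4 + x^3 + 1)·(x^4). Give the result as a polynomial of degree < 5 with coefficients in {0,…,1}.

Multiply in GF(2)[x]: (x^4 + x^3 + 1)·(x^4) = x^8 + x^7 + x^4.
Reduce using x^5 ≡ x^4 + x^3 + x + 1 (mod x^5 + x^4 + x^3 + x + 1).
Reduced: x^2 + 1.

x^2 + 1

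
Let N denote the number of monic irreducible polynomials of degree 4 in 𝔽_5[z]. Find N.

150

The number of monic irreducibles of degree 4 over GF(5) is (1/4)·Σ_{d∣4} μ(4/d) 5^d.
Divisors of 4: 1, 2, 4; μ(4/d) for each: 0, -1, 1.
Σ = − 5^2 + 5^4 = 600.
N = 600/4 = 150.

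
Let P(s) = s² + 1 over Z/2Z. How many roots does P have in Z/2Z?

Evaluate at each of the 2 elements of Z/2Z:
P(0) = 1; P(1) = 0 → root.
Roots: {1}.

1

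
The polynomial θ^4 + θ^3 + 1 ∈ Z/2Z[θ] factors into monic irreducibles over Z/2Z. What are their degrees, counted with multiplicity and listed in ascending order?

4

Write g(θ) = θ^4 + θ^3 + 1.
Roots in Z/2Z: g(0) = 1; g(1) = 1.
Complete factorization: g(θ) = (θ^4 + θ^3 + 1).
Factor degrees with multiplicity: 4 = 4.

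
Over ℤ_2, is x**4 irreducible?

Write f(x) = x**4.
Check for roots in ℤ_2: f(0) = 0 → root; f(1) = 1.
f(0) = 0, so (x) divides f(x); f is reducible.

No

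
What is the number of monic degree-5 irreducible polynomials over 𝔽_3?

48

Gauss's count: N_{3}(5) = (1/5) Σ_{d|5} μ(5/d)·3^d.
Divisors of 5: 1, 5; μ(5/d) for each: -1, 1.
Σ = − 3^1 + 3^5 = 240.
N = 240/5 = 48.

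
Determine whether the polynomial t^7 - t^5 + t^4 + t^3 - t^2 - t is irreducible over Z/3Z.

No

Write f(t) = t^7 - t^5 + t^4 + t^3 - t^2 - t.
Check for roots in Z/3Z: f(0) = 0 → root; f(1) = 0 → root; f(2) = 0 → root.
f(0) = 0, so (t) divides f(t); f is reducible.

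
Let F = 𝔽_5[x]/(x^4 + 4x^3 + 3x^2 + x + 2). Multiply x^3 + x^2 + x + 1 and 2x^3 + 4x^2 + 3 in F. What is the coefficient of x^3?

Multiply in 𝔽_5[x]: (x^3 + x^2 + x + 1)·(2x^3 + 4x^2 + 3) = 2x^6 + x^5 + x^4 + 4x^3 + 2x^2 + 3x + 3.
Reduce using x^4 ≡ x^3 + 2x^2 + 4x + 3 (mod x^4 + 4x^3 + 3x^2 + x + 2).
Reduced: x^3 + x^2 + 4x + 2.

1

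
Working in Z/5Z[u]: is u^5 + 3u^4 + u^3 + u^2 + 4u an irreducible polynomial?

No

Write P(u) = u^5 + 3u^4 + u^3 + u^2 + 4u.
Check for roots in Z/5Z: P(0) = 0 → root; P(1) = 0 → root; P(2) = 0 → root; P(3) = 4; P(4) = 3.
P(0) = 0, so (u) divides P(u); P is reducible.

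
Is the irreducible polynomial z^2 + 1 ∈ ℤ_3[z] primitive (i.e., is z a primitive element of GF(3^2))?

Write f(z) = z^2 + 1.
|GF(3^2)^×| = 3^2 − 1 = 8. Prime factorization: 8 = 2^3.
f is primitive ⇔ z has order 8 in GF(3)[z]/(f), i.e. z^(8/q) ≠ 1 for each prime q | 8.
z^(4) mod f = 1
Since z^(4) = 1, the order of z divides 4 < 8; not primitive.

No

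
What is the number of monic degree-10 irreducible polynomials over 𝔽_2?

99

By the necklace-counting formula, N_2(10) = (1/10) Σ_{d|10} μ(10/d)·2^d.
Divisors of 10: 1, 2, 5, 10; μ(10/d) for each: 1, -1, -1, 1.
Σ = 2^1 − 2^2 − 2^5 + 2^10 = 990.
N = 990/10 = 99.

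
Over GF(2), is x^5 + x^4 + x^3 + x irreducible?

Write f(x) = x^5 + x^4 + x^3 + x.
Check for roots in GF(2): f(0) = 0 → root; f(1) = 0 → root.
f(0) = 0, so (x) divides f(x); f is reducible.

No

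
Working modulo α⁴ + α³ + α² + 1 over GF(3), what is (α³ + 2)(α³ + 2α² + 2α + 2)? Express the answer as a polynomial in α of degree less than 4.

Multiply in GF(3)[α]: (α³ + 2)·(α³ + 2α² + 2α + 2) = α⁶ + 2α⁵ + 2α⁴ + α³ + α² + α + 1.
Reduce using α⁴ ≡ 2α³ + 2α² + 2 (mod α⁴ + α³ + α² + 1).
Reduced: 1.

1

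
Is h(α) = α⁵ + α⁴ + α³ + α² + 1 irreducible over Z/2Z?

Check for roots in Z/2Z: h(0) = 1; h(1) = 1.
No roots, so no linear factors.
Monic irreducibles of degree 2 over GF(2): α² + α + 1.
None of them divide h (all give nonzero remainder).
No irreducible factor of degree ≤ 2 exists, so h is irreducible over GF(2).

Yes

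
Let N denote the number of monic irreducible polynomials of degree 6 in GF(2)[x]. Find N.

9

Gauss's count: N_{2}(6) = (1/6) Σ_{d|6} μ(6/d)·2^d.
Divisors of 6: 1, 2, 3, 6; μ(6/d) for each: 1, -1, -1, 1.
Σ = 2^1 − 2^2 − 2^3 + 2^6 = 54.
N = 54/6 = 9.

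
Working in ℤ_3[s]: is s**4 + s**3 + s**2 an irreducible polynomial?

Write P(s) = s**4 + s**3 + s**2.
Check for roots in ℤ_3: P(0) = 0 → root; P(1) = 0 → root; P(2) = 1.
P(0) = 0, so (s) divides P(s); P is reducible.

No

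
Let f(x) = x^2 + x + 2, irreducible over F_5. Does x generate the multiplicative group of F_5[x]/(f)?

Yes

|GF(5^2)^×| = 5^2 − 1 = 24. Prime factorization: 24 = 2^3·3.
f is primitive ⇔ x has order 24 in GF(5)[x]/(f), i.e. x^(24/q) ≠ 1 for each prime q | 24.
x^(12) mod f = 4.
x^(8) mod f = 3x + 1.
None equal 1, so x has full order 24; f is primitive.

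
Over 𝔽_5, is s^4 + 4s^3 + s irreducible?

Write m(s) = s^4 + 4s^3 + s.
Check for roots in 𝔽_5: m(0) = 0 → root; m(1) = 1; m(2) = 0 → root; m(3) = 2; m(4) = 1.
m(0) = 0, so (s) divides m(s); m is reducible.

No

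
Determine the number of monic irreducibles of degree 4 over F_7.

By the necklace-counting formula, N_7(4) = (1/4) Σ_{d|4} μ(4/d)·7^d.
Divisors of 4: 1, 2, 4; μ(4/d) for each: 0, -1, 1.
Σ = − 7^2 + 7^4 = 2352.
N = 2352/4 = 588.

588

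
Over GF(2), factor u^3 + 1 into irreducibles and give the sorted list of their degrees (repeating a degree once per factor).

Write h(u) = u^3 + 1.
Roots in GF(2): h(0) = 1; h(1) = 0 → root.
Linear factors from roots: (u + 1).
Complete factorization: h(u) = (u + 1)·(u^2 + u + 1).
Factor degrees with multiplicity: 1 + 2 = 3.

1, 2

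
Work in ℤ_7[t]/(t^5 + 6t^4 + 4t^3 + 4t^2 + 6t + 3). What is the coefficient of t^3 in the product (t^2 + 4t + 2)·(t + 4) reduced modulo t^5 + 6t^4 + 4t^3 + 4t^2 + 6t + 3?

1

Multiply in ℤ_7[t]: (t^2 + 4t + 2)·(t + 4) = t^3 + t^2 + 4t + 1.
Reduced: t^3 + t^2 + 4t + 1.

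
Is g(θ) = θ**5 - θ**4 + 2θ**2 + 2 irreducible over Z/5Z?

Yes

Check for roots in Z/5Z: g(0) = 2; g(1) = 4; g(2) = 1; g(3) = 2; g(4) = 2.
No roots, so no linear factors.
Degree-2 irreducible divisors: test the 10 monic irreducibles of degree 2 over GF(5).
None of them divide g (all give nonzero remainder).
No irreducible factor of degree ≤ 2 exists, so g is irreducible over GF(5).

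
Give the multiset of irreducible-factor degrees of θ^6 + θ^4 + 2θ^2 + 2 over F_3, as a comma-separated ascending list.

1, 1, 2, 2

Write f(θ) = θ^6 + θ^4 + 2θ^2 + 2.
Roots in F_3: f(0) = 2; f(1) = 0 → root; f(2) = 0 → root.
Linear factors from roots: (θ + 2), (θ + 1).
Complete factorization: f(θ) = (θ + 1)·(θ + 2)·(θ^2 + 1)^2.
Factor degrees with multiplicity: 1 + 1 + 2 + 2 = 6.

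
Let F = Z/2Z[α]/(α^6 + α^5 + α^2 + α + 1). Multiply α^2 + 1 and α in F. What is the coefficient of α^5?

0

Multiply in Z/2Z[α]: (α^2 + 1)·(α) = α^3 + α.
Reduced: α^3 + α.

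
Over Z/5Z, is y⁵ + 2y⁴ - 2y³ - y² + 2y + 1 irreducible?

Write P(y) = y⁵ + 2y⁴ - 2y³ - y² + 2y + 1.
Check for roots in Z/5Z: P(0) = 1; P(1) = 3; P(2) = 4; P(3) = 4; P(4) = 1.
No roots, so no linear factors.
Degree-2 irreducible divisors: test the 10 monic irreducibles of degree 2 over GF(5).
None of them divide P (all give nonzero remainder).
No irreducible factor of degree ≤ 2 exists, so P is irreducible over GF(5).

Yes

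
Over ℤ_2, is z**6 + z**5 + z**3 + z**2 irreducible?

No

Write g(z) = z**6 + z**5 + z**3 + z**2.
Check for roots in ℤ_2: g(0) = 0 → root; g(1) = 0 → root.
g(0) = 0, so (z) divides g(z); g is reducible.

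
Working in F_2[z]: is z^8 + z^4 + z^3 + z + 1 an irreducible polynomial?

Yes

Write m(z) = z^8 + z^4 + z^3 + z + 1.
Check for roots in F_2: m(0) = 1; m(1) = 1.
No roots, so no linear factors.
Monic irreducibles of degree 2 over GF(2): z^2 + z + 1.
None of them divide m (all give nonzero remainder).
Monic irreducibles of degree 3 over GF(2): z^3 + z + 1, z^3 + z^2 + 1.
None of them divide m (all give nonzero remainder).
Monic irreducibles of degree 4 over GF(2): z^4 + z + 1, z^4 + z^3 + 1, z^4 + z^3 + z^2 + z + 1.
None of them divide m (all give nonzero remainder).
No irreducible factor of degree ≤ 4 exists, so m is irreducible over GF(2).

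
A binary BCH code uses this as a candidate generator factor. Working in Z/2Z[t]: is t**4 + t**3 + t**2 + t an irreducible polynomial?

No

Write g(t) = t**4 + t**3 + t**2 + t.
Check for roots in Z/2Z: g(0) = 0 → root; g(1) = 0 → root.
g(0) = 0, so (t) divides g(t); g is reducible.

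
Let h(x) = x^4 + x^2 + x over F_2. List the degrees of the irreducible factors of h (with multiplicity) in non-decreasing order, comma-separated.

1, 3

Roots in F_2: h(0) = 0 → root; h(1) = 1.
Linear factors from roots: (x).
Complete factorization: h(x) = (x)·(x^3 + x + 1).
Factor degrees with multiplicity: 1 + 3 = 4.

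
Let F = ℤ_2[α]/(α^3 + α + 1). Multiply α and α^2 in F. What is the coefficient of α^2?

0

Multiply in ℤ_2[α]: (α)·(α^2) = α^3.
Reduce using α^3 ≡ α + 1 (mod α^3 + α + 1).
Reduced: α + 1.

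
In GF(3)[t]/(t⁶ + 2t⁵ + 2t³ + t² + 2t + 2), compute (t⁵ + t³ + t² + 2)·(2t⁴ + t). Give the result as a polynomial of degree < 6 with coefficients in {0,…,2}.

Multiply in GF(3)[t]: (t⁵ + t³ + t² + 2)·(2t⁴ + t) = 2t⁹ + 2t⁷ + 2t⁴ + t³ + 2t.
Reduce using t⁶ ≡ t⁵ + t³ + 2t² + t + 1 (mod t⁶ + 2t⁵ + 2t³ + t² + 2t + 2).
Reduced: t³.

t^3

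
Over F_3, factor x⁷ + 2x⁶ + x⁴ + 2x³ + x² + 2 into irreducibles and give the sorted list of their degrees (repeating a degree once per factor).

Write h(x) = x⁷ + 2x⁶ + x⁴ + 2x³ + x² + 2.
Roots in F_3: h(0) = 2; h(1) = 0 → root; h(2) = 0 → root.
Linear factors from roots: (x + 2), (x + 1).
Complete factorization: h(x) = (x + 1)·(x + 2)·(x² + 1)·(x³ + 2x² + 1).
Factor degrees with multiplicity: 1 + 1 + 2 + 3 = 7.

1, 1, 2, 3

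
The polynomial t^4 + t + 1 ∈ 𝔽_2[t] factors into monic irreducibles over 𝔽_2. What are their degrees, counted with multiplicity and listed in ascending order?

Write f(t) = t^4 + t + 1.
Roots in 𝔽_2: f(0) = 1; f(1) = 1.
Complete factorization: f(t) = (t^4 + t + 1).
Factor degrees with multiplicity: 4 = 4.

4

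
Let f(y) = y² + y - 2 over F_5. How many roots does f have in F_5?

2

Evaluate at each of the 5 elements of F_5:
f(0) = 3; f(1) = 0 → root; f(2) = 4; f(3) = 0 → root; f(4) = 3.
Roots: {1, 3}.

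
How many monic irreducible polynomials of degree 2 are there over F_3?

3

The number of monic irreducibles of degree 2 over GF(3) is (1/2)·Σ_{d∣2} μ(2/d) 3^d.
Divisors of 2: 1, 2; μ(2/d) for each: -1, 1.
Σ = − 3^1 + 3^2 = 6.
N = 6/2 = 3.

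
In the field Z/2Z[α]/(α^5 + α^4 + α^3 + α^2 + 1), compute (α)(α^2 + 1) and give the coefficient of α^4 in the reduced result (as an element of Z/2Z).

0

Multiply in Z/2Z[α]: (α)·(α^2 + 1) = α^3 + α.
Reduced: α^3 + α.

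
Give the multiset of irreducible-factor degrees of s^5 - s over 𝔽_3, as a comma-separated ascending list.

Write h(s) = s^5 - s.
Roots in 𝔽_3: h(0) = 0 → root; h(1) = 0 → root; h(2) = 0 → root.
Linear factors from roots: (s), (s - 1), (s + 1).
Complete factorization: h(s) = (s)·(s + 1)·(s - 1)·(s^2 + 1).
Factor degrees with multiplicity: 1 + 1 + 1 + 2 = 5.

1, 1, 1, 2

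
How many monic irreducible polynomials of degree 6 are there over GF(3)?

116

Gauss's count: N_{3}(6) = (1/6) Σ_{d|6} μ(6/d)·3^d.
Divisors of 6: 1, 2, 3, 6; μ(6/d) for each: 1, -1, -1, 1.
Σ = 3^1 − 3^2 − 3^3 + 3^6 = 696.
N = 696/6 = 116.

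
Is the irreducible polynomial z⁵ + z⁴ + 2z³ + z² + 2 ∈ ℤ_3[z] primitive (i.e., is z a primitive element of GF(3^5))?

No

Write f(z) = z⁵ + z⁴ + 2z³ + z² + 2.
|GF(3^5)^×| = 3^5 − 1 = 242. Prime factorization: 242 = 2·11^2.
f is primitive ⇔ z has order 242 in GF(3)[z]/(f), i.e. z^(242/q) ≠ 1 for each prime q | 242.
z^(121) mod f = 1
z^(22) mod f = 1
Since z^(121) = 1, the order of z divides 121 < 242; not primitive.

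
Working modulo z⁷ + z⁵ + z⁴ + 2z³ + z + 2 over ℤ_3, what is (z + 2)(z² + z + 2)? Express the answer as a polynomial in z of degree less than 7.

z^3 + z + 1

Multiply in ℤ_3[z]: (z + 2)·(z² + z + 2) = z³ + z + 1.
Reduced: z³ + z + 1.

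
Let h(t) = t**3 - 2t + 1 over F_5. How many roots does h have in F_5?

Evaluate at each of the 5 elements of F_5:
h(0) = 1; h(1) = 0 → root; h(2) = 0 → root; h(3) = 2; h(4) = 2.
Roots: {1, 2}.

2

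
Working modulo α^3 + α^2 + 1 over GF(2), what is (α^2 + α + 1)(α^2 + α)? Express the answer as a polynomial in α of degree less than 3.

Multiply in GF(2)[α]: (α^2 + α + 1)·(α^2 + α) = α^4 + α.
Reduce using α^3 ≡ α^2 + 1 (mod α^3 + α^2 + 1).
Reduced: α^2 + 1.

α^2 + 1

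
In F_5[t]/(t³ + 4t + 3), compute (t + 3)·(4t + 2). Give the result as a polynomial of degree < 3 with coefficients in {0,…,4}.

Multiply in F_5[t]: (t + 3)·(4t + 2) = 4t² + 4t + 1.
Reduced: 4t² + 4t + 1.

4t^2 + 4t + 1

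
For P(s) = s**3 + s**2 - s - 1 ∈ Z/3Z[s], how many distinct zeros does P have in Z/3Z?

2

Evaluate at each of the 3 elements of Z/3Z:
P(0) = 2; P(1) = 0 → root; P(2) = 0 → root.
Roots: {1, 2}.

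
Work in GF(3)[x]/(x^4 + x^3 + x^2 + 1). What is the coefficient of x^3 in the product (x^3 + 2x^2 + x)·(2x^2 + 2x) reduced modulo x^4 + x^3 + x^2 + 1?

0

Multiply in GF(3)[x]: (x^3 + 2x^2 + x)·(2x^2 + 2x) = 2x^5 + 2x^2.
Reduce using x^4 ≡ 2x^3 + 2x^2 + 2 (mod x^4 + x^3 + x^2 + 1).
Reduced: x^2 + x + 2.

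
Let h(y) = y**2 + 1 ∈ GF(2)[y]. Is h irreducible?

No

Check for roots in GF(2): h(0) = 1; h(1) = 0 → root.
h(1) = 0, so (y − 1) divides h(y); h is reducible.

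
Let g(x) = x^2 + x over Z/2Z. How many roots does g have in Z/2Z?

Evaluate at each of the 2 elements of Z/2Z:
g(0) = 0 → root; g(1) = 0 → root.
Roots: {0, 1}.

2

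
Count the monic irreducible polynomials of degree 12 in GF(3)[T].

By the necklace-counting formula, N_3(12) = (1/12) Σ_{d|12} μ(12/d)·3^d.
Divisors of 12: 1, 2, 3, 4, 6, 12; μ(12/d) for each: 0, 1, 0, -1, -1, 1.
Σ = 3^2 − 3^4 − 3^6 + 3^12 = 530640.
N = 530640/12 = 44220.

44220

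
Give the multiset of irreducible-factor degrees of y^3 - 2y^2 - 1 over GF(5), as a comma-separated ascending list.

Write f(y) = y^3 - 2y^2 - 1.
Roots in GF(5): f(0) = 4; f(1) = 3; f(2) = 4; f(3) = 3; f(4) = 1.
Complete factorization: f(y) = (y^3 - 2y^2 - 1).
Factor degrees with multiplicity: 3 = 3.

3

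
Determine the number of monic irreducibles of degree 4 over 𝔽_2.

Gauss's count: N_{2}(4) = (1/4) Σ_{d|4} μ(4/d)·2^d.
Divisors of 4: 1, 2, 4; μ(4/d) for each: 0, -1, 1.
Σ = − 2^2 + 2^4 = 12.
N = 12/4 = 3.

3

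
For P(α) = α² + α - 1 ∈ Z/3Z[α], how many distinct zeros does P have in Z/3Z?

Evaluate at each of the 3 elements of Z/3Z:
P(0) = 2; P(1) = 1; P(2) = 2.
No element is a root.

0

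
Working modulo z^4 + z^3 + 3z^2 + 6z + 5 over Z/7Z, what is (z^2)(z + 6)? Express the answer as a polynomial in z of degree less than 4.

z^3 + 6z^2

Multiply in Z/7Z[z]: (z^2)·(z + 6) = z^3 + 6z^2.
Reduced: z^3 + 6z^2.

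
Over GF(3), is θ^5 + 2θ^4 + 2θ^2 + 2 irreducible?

Yes

Write g(θ) = θ^5 + 2θ^4 + 2θ^2 + 2.
Check for roots in GF(3): g(0) = 2; g(1) = 1; g(2) = 2.
No roots, so no linear factors.
Monic irreducibles of degree 2 over GF(3): θ^2 + 1, θ^2 + θ + 2, θ^2 + 2θ + 2.
None of them divide g (all give nonzero remainder).
No irreducible factor of degree ≤ 2 exists, so g is irreducible over GF(3).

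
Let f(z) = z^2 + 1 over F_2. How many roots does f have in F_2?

1

Evaluate at each of the 2 elements of F_2:
f(0) = 1; f(1) = 0 → root.
Roots: {1}.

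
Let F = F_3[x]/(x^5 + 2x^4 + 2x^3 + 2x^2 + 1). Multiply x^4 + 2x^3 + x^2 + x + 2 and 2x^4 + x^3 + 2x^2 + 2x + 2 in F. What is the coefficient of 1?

1

Multiply in F_3[x]: (x^4 + 2x^3 + x^2 + x + 2)·(2x^4 + x^3 + 2x^2 + 2x + 2) = 2x^8 + 2x^7 + x^4 + x^3 + 2x^2 + 1.
Reduce using x^5 ≡ x^4 + x^3 + x^2 + 2 (mod x^5 + 2x^4 + 2x^3 + 2x^2 + 1).
Reduced: 2x^4 + 2x^3 + x^2 + 1.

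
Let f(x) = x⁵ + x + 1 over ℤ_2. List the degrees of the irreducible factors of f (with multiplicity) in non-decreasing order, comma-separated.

2, 3

Roots in ℤ_2: f(0) = 1; f(1) = 1.
Complete factorization: f(x) = (x² + x + 1)·(x³ + x² + 1).
Factor degrees with multiplicity: 2 + 3 = 5.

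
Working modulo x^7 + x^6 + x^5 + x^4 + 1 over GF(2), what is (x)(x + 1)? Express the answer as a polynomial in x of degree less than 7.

x^2 + x

Multiply in GF(2)[x]: (x)·(x + 1) = x^2 + x.
Reduced: x^2 + x.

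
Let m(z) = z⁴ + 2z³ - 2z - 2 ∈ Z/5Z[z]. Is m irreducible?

Yes

Check for roots in Z/5Z: m(0) = 3; m(1) = 4; m(2) = 1; m(3) = 2; m(4) = 4.
No roots, so no linear factors.
Degree-2 irreducible divisors: test the 10 monic irreducibles of degree 2 over GF(5).
None of them divide m (all give nonzero remainder).
No irreducible factor of degree ≤ 2 exists, so m is irreducible over GF(5).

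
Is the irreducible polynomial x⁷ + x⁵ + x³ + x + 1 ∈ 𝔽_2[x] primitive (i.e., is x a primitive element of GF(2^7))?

Yes

Write f(x) = x⁷ + x⁵ + x³ + x + 1.
|GF(2^7)^×| = 2^7 − 1 = 127. Prime factorization: 127 = 127.
f is primitive ⇔ x has order 127 in GF(2)[x]/(f), i.e. x^(127/q) ≠ 1 for each prime q | 127.
x^(1) mod f = x.
None equal 1, so x has full order 127; f is primitive.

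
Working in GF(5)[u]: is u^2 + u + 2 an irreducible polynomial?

Yes

Write h(u) = u^2 + u + 2.
Check for roots in GF(5): h(0) = 2; h(1) = 4; h(2) = 3; h(3) = 4; h(4) = 2.
No roots. A degree-2 polynomial over a field with no linear factor is irreducible.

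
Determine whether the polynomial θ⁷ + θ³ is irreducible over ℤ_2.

No

Write f(θ) = θ⁷ + θ³.
Check for roots in ℤ_2: f(0) = 0 → root; f(1) = 0 → root.
f(0) = 0, so (θ) divides f(θ); f is reducible.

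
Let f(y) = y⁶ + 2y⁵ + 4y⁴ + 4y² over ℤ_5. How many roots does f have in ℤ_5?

Evaluate at each of the 5 elements of ℤ_5:
f(0) = 0 → root; f(1) = 1; f(2) = 3; f(3) = 0 → root; f(4) = 2.
Roots: {0, 3}.

2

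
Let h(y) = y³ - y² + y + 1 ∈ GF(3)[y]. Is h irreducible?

Check for roots in GF(3): h(0) = 1; h(1) = 2; h(2) = 1.
No roots. A degree-3 polynomial over a field with no linear factor is irreducible.

Yes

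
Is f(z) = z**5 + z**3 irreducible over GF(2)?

No

Check for roots in GF(2): f(0) = 0 → root; f(1) = 0 → root.
f(0) = 0, so (z) divides f(z); f is reducible.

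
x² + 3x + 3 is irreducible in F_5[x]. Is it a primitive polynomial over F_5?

Write f(x) = x² + 3x + 3.
|GF(5^2)^×| = 5^2 − 1 = 24. Prime factorization: 24 = 2^3·3.
f is primitive ⇔ x has order 24 in GF(5)[x]/(f), i.e. x^(24/q) ≠ 1 for each prime q | 24.
x^(12) mod f = 4.
x^(8) mod f = x + 1.
None equal 1, so x has full order 24; f is primitive.

Yes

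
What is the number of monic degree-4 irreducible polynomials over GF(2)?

3

Gauss's count: N_{2}(4) = (1/4) Σ_{d|4} μ(4/d)·2^d.
Divisors of 4: 1, 2, 4; μ(4/d) for each: 0, -1, 1.
Σ = − 2^2 + 2^4 = 12.
N = 12/4 = 3.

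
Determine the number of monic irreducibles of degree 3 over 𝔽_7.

The number of monic irreducibles of degree 3 over GF(7) is (1/3)·Σ_{d∣3} μ(3/d) 7^d.
Divisors of 3: 1, 3; μ(3/d) for each: -1, 1.
Σ = − 7^1 + 7^3 = 336.
N = 336/3 = 112.

112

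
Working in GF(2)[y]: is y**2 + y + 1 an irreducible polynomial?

Write g(y) = y**2 + y + 1.
Check for roots in GF(2): g(0) = 1; g(1) = 1.
No roots. A degree-2 polynomial over a field with no linear factor is irreducible.

Yes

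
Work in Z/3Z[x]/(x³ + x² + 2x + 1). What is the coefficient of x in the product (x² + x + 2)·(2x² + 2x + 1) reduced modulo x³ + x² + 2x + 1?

Multiply in Z/3Z[x]: (x² + x + 2)·(2x² + 2x + 1) = 2x⁴ + x³ + x² + 2x + 2.
Reduce using x³ ≡ 2x² + x + 2 (mod x³ + x² + 2x + 1).
Reduced: x² + 2x.

2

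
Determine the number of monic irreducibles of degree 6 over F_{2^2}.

The number of monic irreducibles of degree 6 over GF(4) is (1/6)·Σ_{d∣6} μ(6/d) 4^d.
Divisors of 6: 1, 2, 3, 6; μ(6/d) for each: 1, -1, -1, 1.
Σ = 4^1 − 4^2 − 4^3 + 4^6 = 4020.
N = 4020/6 = 670.

670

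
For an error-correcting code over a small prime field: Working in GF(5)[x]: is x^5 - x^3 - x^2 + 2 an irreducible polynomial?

Write h(x) = x^5 - x^3 - x^2 + 2.
Check for roots in GF(5): h(0) = 2; h(1) = 1; h(2) = 2; h(3) = 4; h(4) = 1.
No roots, so no linear factors.
Degree-2 irreducible divisors: test the 10 monic irreducibles of degree 2 over GF(5).
None of them divide h (all give nonzero remainder).
No irreducible factor of degree ≤ 2 exists, so h is irreducible over GF(5).

Yes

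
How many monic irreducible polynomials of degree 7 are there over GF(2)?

Gauss's count: N_{2}(7) = (1/7) Σ_{d|7} μ(7/d)·2^d.
Divisors of 7: 1, 7; μ(7/d) for each: -1, 1.
Σ = − 2^1 + 2^7 = 126.
N = 126/7 = 18.

18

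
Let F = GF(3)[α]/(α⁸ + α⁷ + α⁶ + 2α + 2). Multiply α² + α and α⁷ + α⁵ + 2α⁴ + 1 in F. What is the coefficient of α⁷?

Multiply in GF(3)[α]: (α² + α)·(α⁷ + α⁵ + 2α⁴ + 1) = α⁹ + α⁸ + α⁷ + 2α⁵ + α² + α.
Reduce using α⁸ ≡ 2α⁷ + 2α⁶ + α + 1 (mod α⁸ + α⁷ + α⁶ + 2α + 2).
Reduced: 2α⁵ + 2α² + 2α.

0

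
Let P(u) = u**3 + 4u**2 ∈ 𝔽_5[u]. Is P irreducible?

No

Check for roots in 𝔽_5: P(0) = 0 → root; P(1) = 0 → root; P(2) = 4; P(3) = 3; P(4) = 3.
P(0) = 0, so (u) divides P(u); P is reducible.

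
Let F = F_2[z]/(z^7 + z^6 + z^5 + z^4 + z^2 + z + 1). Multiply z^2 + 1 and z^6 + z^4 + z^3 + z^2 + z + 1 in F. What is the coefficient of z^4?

1

Multiply in F_2[z]: (z^2 + 1)·(z^6 + z^4 + z^3 + z^2 + z + 1) = z^8 + z^5 + z + 1.
Reduce using z^7 ≡ z^6 + z^5 + z^4 + z^2 + z + 1 (mod z^7 + z^6 + z^5 + z^4 + z^2 + z + 1).
Reduced: z^5 + z^4 + z^3 + z.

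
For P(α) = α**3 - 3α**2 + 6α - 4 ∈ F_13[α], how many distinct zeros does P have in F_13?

Evaluate at each of the 13 elements of F_13:
P(0) = 9; P(1) = 0 → root; P(2) = 4; P(3) = 1; P(4) = 10; P(5) = 11; P(6) = 10; P(7) = 0 → root; P(8) = 0 → root; P(9) = 3; P(10) = 2; P(11) = 3; P(12) = 12.
Roots: {1, 7, 8}.

3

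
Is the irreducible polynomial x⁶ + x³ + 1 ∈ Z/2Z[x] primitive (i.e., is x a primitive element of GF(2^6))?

Write f(x) = x⁶ + x³ + 1.
|GF(2^6)^×| = 2^6 − 1 = 63. Prime factorization: 63 = 3^2·7.
f is primitive ⇔ x has order 63 in GF(2)[x]/(f), i.e. x^(63/q) ≠ 1 for each prime q | 63.
x^(21) mod f = x³.
x^(9) mod f = 1
Since x^(9) = 1, the order of x divides 9 < 63; not primitive.

No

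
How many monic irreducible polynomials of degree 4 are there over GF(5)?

Gauss's count: N_{5}(4) = (1/4) Σ_{d|4} μ(4/d)·5^d.
Divisors of 4: 1, 2, 4; μ(4/d) for each: 0, -1, 1.
Σ = − 5^2 + 5^4 = 600.
N = 600/4 = 150.

150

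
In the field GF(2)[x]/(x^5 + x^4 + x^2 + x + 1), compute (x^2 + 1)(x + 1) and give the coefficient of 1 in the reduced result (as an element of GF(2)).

Multiply in GF(2)[x]: (x^2 + 1)·(x + 1) = x^3 + x^2 + x + 1.
Reduced: x^3 + x^2 + x + 1.

1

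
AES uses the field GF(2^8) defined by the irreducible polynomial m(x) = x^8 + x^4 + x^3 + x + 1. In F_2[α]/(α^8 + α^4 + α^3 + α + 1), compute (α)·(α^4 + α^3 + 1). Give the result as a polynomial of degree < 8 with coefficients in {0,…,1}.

α^5 + α^4 + α

Multiply in F_2[α]: (α)·(α^4 + α^3 + 1) = α^5 + α^4 + α.
Reduced: α^5 + α^4 + α.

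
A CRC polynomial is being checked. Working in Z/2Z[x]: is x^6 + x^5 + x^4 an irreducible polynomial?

No

Write P(x) = x^6 + x^5 + x^4.
Check for roots in Z/2Z: P(0) = 0 → root; P(1) = 1.
P(0) = 0, so (x) divides P(x); P is reducible.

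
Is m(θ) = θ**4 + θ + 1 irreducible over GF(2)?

Check for roots in GF(2): m(0) = 1; m(1) = 1.
No roots, so no linear factors.
Monic irreducibles of degree 2 over GF(2): θ**2 + θ + 1.
None of them divide m (all give nonzero remainder).
No irreducible factor of degree ≤ 2 exists, so m is irreducible over GF(2).

Yes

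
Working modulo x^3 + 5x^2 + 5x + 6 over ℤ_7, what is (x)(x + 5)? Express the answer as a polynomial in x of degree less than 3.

x^2 + 5x

Multiply in ℤ_7[x]: (x)·(x + 5) = x^2 + 5x.
Reduced: x^2 + 5x.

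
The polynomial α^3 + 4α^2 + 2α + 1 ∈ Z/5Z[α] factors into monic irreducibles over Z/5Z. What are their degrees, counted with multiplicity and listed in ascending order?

1, 2

Write f(α) = α^3 + 4α^2 + 2α + 1.
Roots in Z/5Z: f(0) = 1; f(1) = 3; f(2) = 4; f(3) = 0 → root; f(4) = 2.
Linear factors from roots: (α + 2).
Complete factorization: f(α) = (α + 2)·(α^2 + 2α + 3).
Factor degrees with multiplicity: 1 + 2 = 3.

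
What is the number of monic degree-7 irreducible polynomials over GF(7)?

x^(7^7) − x is the product of all monic irreducibles of degree dividing 7; Möbius inversion gives N = (1/7) Σ μ(7/d)·7^d.
Divisors of 7: 1, 7; μ(7/d) for each: -1, 1.
Σ = − 7^1 + 7^7 = 823536.
N = 823536/7 = 117648.

117648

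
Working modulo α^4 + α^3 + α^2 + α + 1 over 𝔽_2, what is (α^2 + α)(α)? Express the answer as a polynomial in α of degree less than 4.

α^3 + α^2

Multiply in 𝔽_2[α]: (α^2 + α)·(α) = α^3 + α^2.
Reduced: α^3 + α^2.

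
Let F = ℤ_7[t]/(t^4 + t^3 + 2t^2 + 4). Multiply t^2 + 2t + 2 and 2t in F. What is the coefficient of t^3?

Multiply in ℤ_7[t]: (t^2 + 2t + 2)·(2t) = 2t^3 + 4t^2 + 4t.
Reduced: 2t^3 + 4t^2 + 4t.

2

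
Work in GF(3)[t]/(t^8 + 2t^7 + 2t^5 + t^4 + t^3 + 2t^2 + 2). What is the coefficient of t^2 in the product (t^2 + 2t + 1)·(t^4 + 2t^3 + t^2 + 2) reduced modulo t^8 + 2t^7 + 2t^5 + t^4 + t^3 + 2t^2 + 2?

Multiply in GF(3)[t]: (t^2 + 2t + 1)·(t^4 + 2t^3 + t^2 + 2) = t^6 + t^5 + t^3 + t + 2.
Reduced: t^6 + t^5 + t^3 + t + 2.

0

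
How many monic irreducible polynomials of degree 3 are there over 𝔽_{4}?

20

The number of monic irreducibles of degree 3 over GF(4) is (1/3)·Σ_{d∣3} μ(3/d) 4^d.
Divisors of 3: 1, 3; μ(3/d) for each: -1, 1.
Σ = − 4^1 + 4^3 = 60.
N = 60/3 = 20.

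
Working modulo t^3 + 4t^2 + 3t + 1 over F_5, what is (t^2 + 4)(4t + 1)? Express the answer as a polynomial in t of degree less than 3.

Multiply in F_5[t]: (t^2 + 4)·(4t + 1) = 4t^3 + t^2 + t + 4.
Reduce using t^3 ≡ t^2 + 2t + 4 (mod t^3 + 4t^2 + 3t + 1).
Reduced: 4t.

4t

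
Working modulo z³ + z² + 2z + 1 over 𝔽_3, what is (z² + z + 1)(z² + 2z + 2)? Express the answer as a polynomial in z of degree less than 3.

Multiply in 𝔽_3[z]: (z² + z + 1)·(z² + 2z + 2) = z⁴ + 2z² + z + 2.
Reduce using z³ ≡ 2z² + z + 2 (mod z³ + z² + 2z + 1).
Reduced: z² + 2z.

z^2 + 2z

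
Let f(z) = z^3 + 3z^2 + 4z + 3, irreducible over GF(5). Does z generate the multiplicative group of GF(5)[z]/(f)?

Yes

|GF(5^3)^×| = 5^3 − 1 = 124. Prime factorization: 124 = 2^2·31.
f is primitive ⇔ z has order 124 in GF(5)[z]/(f), i.e. z^(124/q) ≠ 1 for each prime q | 124.
z^(62) mod f = 4.
z^(4) mod f = 4z + 4.
None equal 1, so z has full order 124; f is primitive.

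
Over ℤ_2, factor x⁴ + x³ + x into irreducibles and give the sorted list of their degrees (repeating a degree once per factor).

1, 3

Write f(x) = x⁴ + x³ + x.
Roots in ℤ_2: f(0) = 0 → root; f(1) = 1.
Linear factors from roots: (x).
Complete factorization: f(x) = (x)·(x³ + x² + 1).
Factor degrees with multiplicity: 1 + 3 = 4.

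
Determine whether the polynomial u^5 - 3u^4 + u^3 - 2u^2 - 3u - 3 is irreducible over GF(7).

Write m(u) = u^5 - 3u^4 + u^3 - 2u^2 - 3u - 3.
Check for roots in GF(7): m(0) = 4; m(1) = 5; m(2) = 3; m(3) = 4; m(4) = 0 → root; m(5) = 5; m(6) = 0 → root.
m(4) = 0, so (u − 4) divides m(u); m is reducible.

No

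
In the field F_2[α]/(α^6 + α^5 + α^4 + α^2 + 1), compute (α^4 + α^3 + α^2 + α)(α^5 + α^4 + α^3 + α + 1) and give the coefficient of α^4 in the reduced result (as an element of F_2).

1

Multiply in F_2[α]: (α^4 + α^3 + α^2 + α)·(α^5 + α^4 + α^3 + α + 1) = α^9 + α^7 + α^6 + α^5 + α^4 + α.
Reduce using α^6 ≡ α^5 + α^4 + α^2 + 1 (mod α^6 + α^5 + α^4 + α^2 + 1).
Reduced: α^4 + 1.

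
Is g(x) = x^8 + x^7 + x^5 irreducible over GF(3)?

No

Check for roots in GF(3): g(0) = 0 → root; g(1) = 0 → root; g(2) = 2.
g(0) = 0, so (x) divides g(x); g is reducible.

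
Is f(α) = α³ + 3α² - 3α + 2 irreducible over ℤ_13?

Check each element of ℤ_13 for a root: f(0)=2, f(1)=3, f(2)=3, f(3)=8, f(4)=11, f(5)=5, f(6)=9, f(7)=3, f(8)=6, f(9)=11, f(10)=11, f(11)=12, f(12)=7.
No roots. A degree-3 polynomial over a field with no linear factor is irreducible.

Yes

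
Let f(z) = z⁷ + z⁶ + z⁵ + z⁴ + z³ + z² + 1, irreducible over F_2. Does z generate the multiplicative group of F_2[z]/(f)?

Yes

|GF(2^7)^×| = 2^7 − 1 = 127. Prime factorization: 127 = 127.
f is primitive ⇔ z has order 127 in GF(2)[z]/(f), i.e. z^(127/q) ≠ 1 for each prime q | 127.
z^(1) mod f = z.
None equal 1, so z has full order 127; f is primitive.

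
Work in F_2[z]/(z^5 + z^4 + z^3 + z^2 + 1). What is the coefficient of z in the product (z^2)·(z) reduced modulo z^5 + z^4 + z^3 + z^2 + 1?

Multiply in F_2[z]: (z^2)·(z) = z^3.
Reduced: z^3.

0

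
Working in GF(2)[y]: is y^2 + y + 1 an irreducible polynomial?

Write f(y) = y^2 + y + 1.
Check for roots in GF(2): f(0) = 1; f(1) = 1.
No roots. A degree-2 polynomial over a field with no linear factor is irreducible.

Yes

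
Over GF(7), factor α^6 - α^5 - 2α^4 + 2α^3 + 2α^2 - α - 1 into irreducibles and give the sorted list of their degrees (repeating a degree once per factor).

Write f(α) = α^6 - α^5 - 2α^4 + 2α^3 + 2α^2 - α - 1.
Linear factors from roots: (α - 1), (α - 2), (α - 3), (α + 1).
Complete factorization: f(α) = (α + 1)·(α - 3)·(α - 2)·(α - 1)·(α^2 - 3α - 1).
Factor degrees with multiplicity: 1 + 1 + 1 + 1 + 2 = 6.

1, 1, 1, 1, 2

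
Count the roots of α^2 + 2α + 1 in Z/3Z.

1

Write g(α) = α^2 + 2α + 1.
Evaluate at each of the 3 elements of Z/3Z:
g(0) = 1; g(1) = 1; g(2) = 0 → root.
Roots: {2}.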